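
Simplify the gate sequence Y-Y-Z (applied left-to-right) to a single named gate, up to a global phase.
Z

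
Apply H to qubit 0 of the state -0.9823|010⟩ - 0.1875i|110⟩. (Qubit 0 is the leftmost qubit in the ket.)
(-0.6946 - 0.1326i)|010⟩ + (-0.6946 + 0.1326i)|110⟩

H on qubit 0 mixes each pair of kets that differ only in qubit 0: amplitudes (a, b) of (|…0…⟩, |…1…⟩) become ((a + b)/√2, (a − b)/√2). Kets absent from the input have amplitude 0.
(|010⟩, |110⟩): (a, b) = (-0.9823, -0.1875i) → ((-0.6946 - 0.1326i), (-0.6946 + 0.1326i))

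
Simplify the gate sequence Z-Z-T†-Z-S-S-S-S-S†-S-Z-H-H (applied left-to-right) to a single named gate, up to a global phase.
T†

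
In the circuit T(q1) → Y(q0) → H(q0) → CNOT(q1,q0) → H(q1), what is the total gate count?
5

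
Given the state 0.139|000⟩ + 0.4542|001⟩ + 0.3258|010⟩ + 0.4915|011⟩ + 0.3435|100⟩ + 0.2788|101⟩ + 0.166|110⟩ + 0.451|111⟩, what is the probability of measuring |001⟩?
0.2063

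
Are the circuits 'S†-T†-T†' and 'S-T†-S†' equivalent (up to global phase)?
No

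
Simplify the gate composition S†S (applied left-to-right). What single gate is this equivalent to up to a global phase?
I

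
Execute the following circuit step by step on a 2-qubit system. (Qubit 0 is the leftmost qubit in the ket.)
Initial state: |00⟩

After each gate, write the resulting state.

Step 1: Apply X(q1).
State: |01⟩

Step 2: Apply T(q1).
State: (1/√2 + (1/√2)i)|01⟩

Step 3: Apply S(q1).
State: (-1/√2 + (1/√2)i)|01⟩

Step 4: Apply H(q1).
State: (-1/2 + (1/2)i)|00⟩ + (1/2 - (1/2)i)|01⟩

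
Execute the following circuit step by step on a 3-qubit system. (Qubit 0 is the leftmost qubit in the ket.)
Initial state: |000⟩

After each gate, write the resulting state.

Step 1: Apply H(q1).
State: 1/√2|000⟩ + 1/√2|010⟩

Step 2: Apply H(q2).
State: 1/2|000⟩ + 1/2|001⟩ + 1/2|010⟩ + 1/2|011⟩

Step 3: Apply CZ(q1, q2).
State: 1/2|000⟩ + 1/2|001⟩ + 1/2|010⟩ - 1/2|011⟩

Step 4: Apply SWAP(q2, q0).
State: 1/2|000⟩ + 1/2|010⟩ + 1/2|100⟩ - 1/2|110⟩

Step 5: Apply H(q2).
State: 1/√8|000⟩ + 1/√8|001⟩ + 1/√8|010⟩ + 1/√8|011⟩ + 1/√8|100⟩ + 1/√8|101⟩ - 1/√8|110⟩ - 1/√8|111⟩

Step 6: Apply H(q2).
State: 1/2|000⟩ + 1/2|010⟩ + 1/2|100⟩ - 1/2|110⟩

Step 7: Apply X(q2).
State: 1/2|001⟩ + 1/2|011⟩ + 1/2|101⟩ - 1/2|111⟩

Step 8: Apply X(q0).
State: 1/2|001⟩ - 1/2|011⟩ + 1/2|101⟩ + 1/2|111⟩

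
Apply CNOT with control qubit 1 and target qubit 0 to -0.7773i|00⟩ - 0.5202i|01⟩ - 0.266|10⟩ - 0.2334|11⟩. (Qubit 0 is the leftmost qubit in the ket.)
-0.7773i|00⟩ - 0.2334|01⟩ - 0.266|10⟩ - 0.5202i|11⟩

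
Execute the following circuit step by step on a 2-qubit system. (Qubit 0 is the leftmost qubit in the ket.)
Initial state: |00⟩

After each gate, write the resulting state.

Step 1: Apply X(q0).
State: |10⟩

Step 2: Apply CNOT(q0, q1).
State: |11⟩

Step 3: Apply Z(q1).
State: -|11⟩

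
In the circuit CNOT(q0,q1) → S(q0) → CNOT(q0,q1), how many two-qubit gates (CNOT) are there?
2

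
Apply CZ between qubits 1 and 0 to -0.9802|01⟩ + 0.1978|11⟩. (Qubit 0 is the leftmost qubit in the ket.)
-0.9802|01⟩ - 0.1978|11⟩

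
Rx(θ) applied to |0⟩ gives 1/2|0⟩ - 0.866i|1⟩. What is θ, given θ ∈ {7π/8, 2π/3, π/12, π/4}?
2π/3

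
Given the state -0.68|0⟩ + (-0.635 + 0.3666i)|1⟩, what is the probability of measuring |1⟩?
0.5376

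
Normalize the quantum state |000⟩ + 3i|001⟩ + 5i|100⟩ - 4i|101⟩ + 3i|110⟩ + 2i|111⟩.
0.125|000⟩ + 0.375i|001⟩ + 0.625i|100⟩ - (1/2)i|101⟩ + 0.375i|110⟩ + 0.25i|111⟩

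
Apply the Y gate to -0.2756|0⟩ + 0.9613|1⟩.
-0.9613i|0⟩ - 0.2756i|1⟩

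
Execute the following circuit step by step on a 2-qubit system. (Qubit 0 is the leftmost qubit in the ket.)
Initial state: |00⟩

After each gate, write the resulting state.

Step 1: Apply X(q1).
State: |01⟩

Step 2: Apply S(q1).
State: i|01⟩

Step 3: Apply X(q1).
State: i|00⟩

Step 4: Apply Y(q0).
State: -|10⟩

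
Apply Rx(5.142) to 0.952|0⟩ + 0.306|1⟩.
(-0.8012 - 0.1653i)|0⟩ + (-0.2575 - 0.5142i)|1⟩

Rx(5.142) = [[cos(θ/2), −i·sin(θ/2)], [−i·sin(θ/2), cos(θ/2)]]; θ = 5.142, cos(θ/2) ≈ -0.841581, sin(θ/2) ≈ 0.540131.
With a = amp(|0⟩) = 0.952 and b = amp(|1⟩) = 0.306:
new amp(|0⟩) = (-0.841581)·a + (-0.540131i)·b = (-0.8012 - 0.1653i)
new amp(|1⟩) = (-0.540131i)·a + (-0.841581)·b = (-0.2575 - 0.5142i)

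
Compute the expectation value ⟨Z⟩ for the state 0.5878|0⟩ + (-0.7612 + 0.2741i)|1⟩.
-0.309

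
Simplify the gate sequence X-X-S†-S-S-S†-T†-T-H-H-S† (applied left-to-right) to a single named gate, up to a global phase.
S†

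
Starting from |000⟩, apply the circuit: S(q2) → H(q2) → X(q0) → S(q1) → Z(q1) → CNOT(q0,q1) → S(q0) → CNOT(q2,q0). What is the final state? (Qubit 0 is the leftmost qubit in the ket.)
(1/√2)i|011⟩ + (1/√2)i|110⟩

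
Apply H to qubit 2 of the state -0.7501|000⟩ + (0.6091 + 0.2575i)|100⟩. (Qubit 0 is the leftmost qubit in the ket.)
-0.5304|000⟩ - 0.5304|001⟩ + (0.4307 + 0.1821i)|100⟩ + (0.4307 + 0.1821i)|101⟩

H on qubit 2 mixes each pair of kets that differ only in qubit 2: amplitudes (a, b) of (|…0…⟩, |…1…⟩) become ((a + b)/√2, (a − b)/√2). Kets absent from the input have amplitude 0.
(|000⟩, |001⟩): (a, b) = (-0.7501, 0) → (-0.5304, -0.5304)
(|100⟩, |101⟩): (a, b) = ((0.6091 + 0.2575i), 0) → ((0.4307 + 0.1821i), (0.4307 + 0.1821i))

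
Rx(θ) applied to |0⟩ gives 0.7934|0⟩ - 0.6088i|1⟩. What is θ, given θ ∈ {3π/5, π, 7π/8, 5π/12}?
5π/12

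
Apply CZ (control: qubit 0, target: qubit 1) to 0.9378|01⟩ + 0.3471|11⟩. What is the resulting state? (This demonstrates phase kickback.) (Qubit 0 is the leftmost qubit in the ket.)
0.9378|01⟩ - 0.3471|11⟩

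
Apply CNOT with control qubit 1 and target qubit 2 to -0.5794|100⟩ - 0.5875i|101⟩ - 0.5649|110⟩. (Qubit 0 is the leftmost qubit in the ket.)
-0.5794|100⟩ - 0.5875i|101⟩ - 0.5649|111⟩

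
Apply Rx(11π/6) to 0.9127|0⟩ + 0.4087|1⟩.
(-0.8816 - 0.1058i)|0⟩ + (-0.3948 - 0.2362i)|1⟩

Rx(11π/6) = [[cos(θ/2), −i·sin(θ/2)], [−i·sin(θ/2), cos(θ/2)]]; θ = 11π/6, cos(θ/2) ≈ -0.965926, sin(θ/2) ≈ 0.258819.
With a = amp(|0⟩) = 0.9127 and b = amp(|1⟩) = 0.4087:
new amp(|0⟩) = (-0.965926)·a + (-0.258819i)·b = (-0.8816 - 0.1058i)
new amp(|1⟩) = (-0.258819i)·a + (-0.965926)·b = (-0.3948 - 0.2362i)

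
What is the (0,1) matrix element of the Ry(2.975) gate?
-0.9965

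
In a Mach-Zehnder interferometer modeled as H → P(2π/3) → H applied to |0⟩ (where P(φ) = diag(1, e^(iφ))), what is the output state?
(0.25 + 0.433i)|0⟩ + (0.75 - 0.433i)|1⟩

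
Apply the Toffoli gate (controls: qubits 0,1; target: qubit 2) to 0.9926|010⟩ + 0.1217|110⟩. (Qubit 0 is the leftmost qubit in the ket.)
0.9926|010⟩ + 0.1217|111⟩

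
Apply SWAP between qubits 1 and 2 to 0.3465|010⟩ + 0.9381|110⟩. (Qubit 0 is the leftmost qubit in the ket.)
0.3465|001⟩ + 0.9381|101⟩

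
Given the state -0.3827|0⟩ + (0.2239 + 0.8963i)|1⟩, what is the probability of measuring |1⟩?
0.8535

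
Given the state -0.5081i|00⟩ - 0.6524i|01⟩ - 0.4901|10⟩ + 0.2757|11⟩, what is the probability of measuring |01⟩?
0.4256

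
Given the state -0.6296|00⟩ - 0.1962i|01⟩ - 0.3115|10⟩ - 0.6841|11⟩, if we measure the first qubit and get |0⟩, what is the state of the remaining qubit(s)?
-0.9547|0⟩ - 0.2975i|1⟩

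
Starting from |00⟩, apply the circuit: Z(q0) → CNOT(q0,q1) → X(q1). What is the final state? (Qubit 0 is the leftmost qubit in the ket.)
|01⟩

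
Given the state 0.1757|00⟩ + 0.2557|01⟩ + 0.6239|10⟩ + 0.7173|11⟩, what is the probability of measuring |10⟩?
0.3893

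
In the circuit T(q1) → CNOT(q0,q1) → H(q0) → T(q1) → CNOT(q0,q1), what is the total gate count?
5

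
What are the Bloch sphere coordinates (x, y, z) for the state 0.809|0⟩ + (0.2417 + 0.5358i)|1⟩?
(0.3911, 0.8669, 0.309)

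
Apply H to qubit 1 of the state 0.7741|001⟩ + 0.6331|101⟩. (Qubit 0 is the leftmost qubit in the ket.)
0.5474|001⟩ + 0.5474|011⟩ + 0.4477|101⟩ + 0.4477|111⟩

H on qubit 1 mixes each pair of kets that differ only in qubit 1: amplitudes (a, b) of (|…0…⟩, |…1…⟩) become ((a + b)/√2, (a − b)/√2). Kets absent from the input have amplitude 0.
(|001⟩, |011⟩): (a, b) = (0.7741, 0) → (0.5474, 0.5474)
(|101⟩, |111⟩): (a, b) = (0.6331, 0) → (0.4477, 0.4477)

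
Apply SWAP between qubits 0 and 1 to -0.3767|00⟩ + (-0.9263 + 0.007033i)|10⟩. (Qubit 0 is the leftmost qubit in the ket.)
-0.3767|00⟩ + (-0.9263 + 0.007033i)|01⟩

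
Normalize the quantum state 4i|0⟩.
i|0⟩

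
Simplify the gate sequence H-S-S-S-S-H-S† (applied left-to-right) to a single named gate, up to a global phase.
S†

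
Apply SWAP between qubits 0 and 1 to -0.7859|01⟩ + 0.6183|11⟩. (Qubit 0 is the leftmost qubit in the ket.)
-0.7859|10⟩ + 0.6183|11⟩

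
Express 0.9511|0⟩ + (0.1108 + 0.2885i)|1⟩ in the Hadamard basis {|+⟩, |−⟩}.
(0.7509 + 0.204i)|+⟩ + (0.5942 - 0.204i)|−⟩

With |ψ⟩ = α|0⟩ + β|1⟩, the Hadamard-basis coefficients are ⟨+|ψ⟩ = (α + β)/√2 and ⟨−|ψ⟩ = (α − β)/√2.
Here α = 0.9511, β = (0.1108 + 0.2885i): (α + β)/√2 = (0.7509 + 0.204i), (α − β)/√2 = (0.5942 - 0.204i).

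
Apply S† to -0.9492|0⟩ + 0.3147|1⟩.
-0.9492|0⟩ - 0.3147i|1⟩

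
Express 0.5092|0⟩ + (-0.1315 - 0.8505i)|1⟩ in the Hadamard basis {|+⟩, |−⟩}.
(0.2671 - 0.6014i)|+⟩ + (0.453 + 0.6014i)|−⟩

With |ψ⟩ = α|0⟩ + β|1⟩, the Hadamard-basis coefficients are ⟨+|ψ⟩ = (α + β)/√2 and ⟨−|ψ⟩ = (α − β)/√2.
Here α = 0.5092, β = (-0.1315 - 0.8505i): (α + β)/√2 = (0.2671 - 0.6014i), (α − β)/√2 = (0.453 + 0.6014i).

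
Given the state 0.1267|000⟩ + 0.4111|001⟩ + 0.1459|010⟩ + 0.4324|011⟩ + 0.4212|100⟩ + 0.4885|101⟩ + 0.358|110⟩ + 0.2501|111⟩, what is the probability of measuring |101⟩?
0.2386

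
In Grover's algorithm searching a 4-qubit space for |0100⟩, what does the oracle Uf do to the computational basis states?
Uf|x⟩ = -|x⟩ if x = 0100, else |x⟩ (phase flip on target)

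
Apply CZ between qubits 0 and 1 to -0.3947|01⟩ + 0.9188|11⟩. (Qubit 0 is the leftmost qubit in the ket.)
-0.3947|01⟩ - 0.9188|11⟩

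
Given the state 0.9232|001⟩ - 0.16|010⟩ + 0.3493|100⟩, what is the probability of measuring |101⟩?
0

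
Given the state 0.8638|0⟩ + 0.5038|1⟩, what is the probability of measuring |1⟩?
0.2538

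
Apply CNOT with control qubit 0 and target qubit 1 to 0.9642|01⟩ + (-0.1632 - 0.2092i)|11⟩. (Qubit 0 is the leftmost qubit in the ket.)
0.9642|01⟩ + (-0.1632 - 0.2092i)|10⟩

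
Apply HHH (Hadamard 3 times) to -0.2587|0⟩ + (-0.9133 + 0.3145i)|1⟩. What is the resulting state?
(-0.8287 + 0.2224i)|0⟩ + (0.4629 - 0.2224i)|1⟩

H² = I, so H^3 = H: a single Hadamard. With (a, b) = (-0.2587, (-0.9133 + 0.3145i)), H gives ((a + b)/√2, (a − b)/√2) = ((-0.8287 + 0.2224i), (0.4629 - 0.2224i)).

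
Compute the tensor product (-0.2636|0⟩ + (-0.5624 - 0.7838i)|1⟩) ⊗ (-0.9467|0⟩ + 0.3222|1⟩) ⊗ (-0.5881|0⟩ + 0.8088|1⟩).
-0.1468|000⟩ + 0.2018|001⟩ + 0.04995|010⟩ - 0.06869|011⟩ + (-0.3131 - 0.4364i)|100⟩ + (0.4306 + 0.6001i)|101⟩ + (0.1066 + 0.1485i)|110⟩ + (-0.1466 - 0.2043i)|111⟩

amp(|b₁b₂…⟩) = product of the factor amplitudes for bits b₁, b₂, …; only kets whose every factor amplitude is nonzero survive.
|000⟩: (-0.2636)(-0.9467)(-0.5881) = -0.1468
|001⟩: (-0.2636)(-0.9467)(0.8088) = 0.2018
|010⟩: (-0.2636)(0.3222)(-0.5881) = 0.04995
|011⟩: (-0.2636)(0.3222)(0.8088) = -0.06869
|100⟩: (-0.5624 - 0.7838i)(-0.9467)(-0.5881) = (-0.3131 - 0.4364i)
|101⟩: (-0.5624 - 0.7838i)(-0.9467)(0.8088) = (0.4306 + 0.6001i)
|110⟩: (-0.5624 - 0.7838i)(0.3222)(-0.5881) = (0.1066 + 0.1485i)
|111⟩: (-0.5624 - 0.7838i)(0.3222)(0.8088) = (-0.1466 - 0.2043i)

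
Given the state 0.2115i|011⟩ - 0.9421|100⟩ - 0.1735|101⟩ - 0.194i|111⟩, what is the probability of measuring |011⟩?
0.04473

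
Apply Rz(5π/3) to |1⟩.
(-0.866 + (1/2)i)|1⟩

Rz(5π/3) = [[e^(−iθ/2), 0], [0, e^(iθ/2)]] with e^(±iθ/2) = cos(θ/2) ± i·sin(θ/2); θ = 5π/3, cos(θ/2) ≈ -0.866025, sin(θ/2) ≈ 0.5.
With a = amp(|0⟩) = 0 and b = amp(|1⟩) = 1:
new amp(|0⟩) = (-0.866025 - 0.5i)·a = 0
new amp(|1⟩) = (-0.866025 + 0.5i)·b = (-0.866 + (1/2)i)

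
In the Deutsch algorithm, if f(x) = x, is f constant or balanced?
Balanced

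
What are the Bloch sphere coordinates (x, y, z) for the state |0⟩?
(0, 0, 1)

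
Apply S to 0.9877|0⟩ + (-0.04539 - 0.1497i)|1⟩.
0.9877|0⟩ + (0.1497 - 0.04539i)|1⟩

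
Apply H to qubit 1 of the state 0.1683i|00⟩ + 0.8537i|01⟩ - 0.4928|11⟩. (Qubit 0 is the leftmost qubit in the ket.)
0.7227i|00⟩ - 0.4847i|01⟩ - 0.3485|10⟩ + 0.3485|11⟩

H on qubit 1 mixes each pair of kets that differ only in qubit 1: amplitudes (a, b) of (|…0…⟩, |…1…⟩) become ((a + b)/√2, (a − b)/√2). Kets absent from the input have amplitude 0.
(|00⟩, |01⟩): (a, b) = (0.1683i, 0.8537i) → (0.7227i, -0.4847i)
(|10⟩, |11⟩): (a, b) = (0, -0.4928) → (-0.3485, 0.3485)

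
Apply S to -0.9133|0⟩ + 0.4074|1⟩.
-0.9133|0⟩ + 0.4074i|1⟩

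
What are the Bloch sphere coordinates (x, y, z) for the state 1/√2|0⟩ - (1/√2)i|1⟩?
(0, -1, 0)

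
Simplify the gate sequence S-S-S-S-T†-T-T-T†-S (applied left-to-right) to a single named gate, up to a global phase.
S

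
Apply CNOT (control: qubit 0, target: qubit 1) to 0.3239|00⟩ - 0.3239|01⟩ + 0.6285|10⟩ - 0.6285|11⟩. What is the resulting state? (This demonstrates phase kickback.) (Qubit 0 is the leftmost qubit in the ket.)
0.3239|00⟩ - 0.3239|01⟩ - 0.6285|10⟩ + 0.6285|11⟩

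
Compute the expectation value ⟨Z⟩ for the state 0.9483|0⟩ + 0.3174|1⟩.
0.7985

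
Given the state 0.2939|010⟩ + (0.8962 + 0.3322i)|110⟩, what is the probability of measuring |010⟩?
0.08638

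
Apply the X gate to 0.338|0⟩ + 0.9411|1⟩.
0.9411|0⟩ + 0.338|1⟩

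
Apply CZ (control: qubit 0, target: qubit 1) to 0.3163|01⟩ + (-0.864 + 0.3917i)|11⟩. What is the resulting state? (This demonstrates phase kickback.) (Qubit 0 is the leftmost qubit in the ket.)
0.3163|01⟩ + (0.864 - 0.3917i)|11⟩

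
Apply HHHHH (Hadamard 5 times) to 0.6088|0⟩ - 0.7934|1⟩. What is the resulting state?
-0.1305|0⟩ + 0.9915|1⟩

H² = I, so H^5 = H: a single Hadamard. With (a, b) = (0.6088, -0.7934), H gives ((a + b)/√2, (a − b)/√2) = (-0.1305, 0.9915).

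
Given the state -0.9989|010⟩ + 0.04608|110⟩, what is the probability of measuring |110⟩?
0.002123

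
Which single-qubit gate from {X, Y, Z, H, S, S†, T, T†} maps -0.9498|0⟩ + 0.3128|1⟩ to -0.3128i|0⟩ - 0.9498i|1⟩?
Y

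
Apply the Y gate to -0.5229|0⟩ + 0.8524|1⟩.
-0.8524i|0⟩ - 0.5229i|1⟩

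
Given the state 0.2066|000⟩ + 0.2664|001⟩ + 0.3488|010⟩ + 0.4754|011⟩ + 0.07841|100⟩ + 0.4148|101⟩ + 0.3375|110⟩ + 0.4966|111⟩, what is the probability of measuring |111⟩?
0.2466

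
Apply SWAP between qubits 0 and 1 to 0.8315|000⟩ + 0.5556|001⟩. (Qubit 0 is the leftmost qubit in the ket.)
0.8315|000⟩ + 0.5556|001⟩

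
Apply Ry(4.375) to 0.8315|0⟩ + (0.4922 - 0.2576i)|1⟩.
(-0.8824 + 0.2101i)|0⟩ + (0.3937 + 0.149i)|1⟩

Ry(4.375) = [[cos(θ/2), −sin(θ/2)], [sin(θ/2), cos(θ/2)]]; θ = 4.375, cos(θ/2) ≈ -0.578349, sin(θ/2) ≈ 0.815789.
With a = amp(|0⟩) = 0.8315 and b = amp(|1⟩) = (0.4922 - 0.2576i):
new amp(|0⟩) = (-0.578349)·a + (-0.815789)·b = (-0.8824 + 0.2101i)
new amp(|1⟩) = (0.815789)·a + (-0.578349)·b = (0.3937 + 0.149i)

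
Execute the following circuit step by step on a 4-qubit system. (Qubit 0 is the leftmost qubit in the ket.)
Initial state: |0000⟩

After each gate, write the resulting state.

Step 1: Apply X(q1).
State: |0100⟩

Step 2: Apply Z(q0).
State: |0100⟩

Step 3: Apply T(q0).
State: |0100⟩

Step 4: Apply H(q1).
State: 1/√2|0000⟩ - 1/√2|0100⟩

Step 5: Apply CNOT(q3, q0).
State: 1/√2|0000⟩ - 1/√2|0100⟩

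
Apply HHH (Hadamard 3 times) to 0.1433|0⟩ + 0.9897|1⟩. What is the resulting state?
0.8012|0⟩ - 0.5985|1⟩

H² = I, so H^3 = H: a single Hadamard. With (a, b) = (0.1433, 0.9897), H gives ((a + b)/√2, (a − b)/√2) = (0.8012, -0.5985).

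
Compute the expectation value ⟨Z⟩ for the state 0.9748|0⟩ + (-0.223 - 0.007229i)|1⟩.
0.9005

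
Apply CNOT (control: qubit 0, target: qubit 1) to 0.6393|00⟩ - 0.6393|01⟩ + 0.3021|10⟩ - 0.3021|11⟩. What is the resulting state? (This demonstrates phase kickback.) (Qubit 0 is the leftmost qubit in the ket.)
0.6393|00⟩ - 0.6393|01⟩ - 0.3021|10⟩ + 0.3021|11⟩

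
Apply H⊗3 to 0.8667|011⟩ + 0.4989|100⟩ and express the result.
0.4828|000⟩ - 0.13|001⟩ - 0.13|010⟩ + 0.4828|011⟩ + 0.13|100⟩ - 0.4828|101⟩ - 0.4828|110⟩ + 0.13|111⟩

H⊗3 gives amp(|y⟩) = (1/2√2) Σ_x (−1)^(x·y) amp(|x⟩), where x·y is the number of positions in which both x and y have a 1.
|000⟩: (0.8667 + 0.4989)/(2√2) = 0.4828
|001⟩: (-0.8667 + 0.4989)/(2√2) = -0.13
|010⟩: (-0.8667 + 0.4989)/(2√2) = -0.13
|011⟩: (0.8667 + 0.4989)/(2√2) = 0.4828
|100⟩: (0.8667 - 0.4989)/(2√2) = 0.13
|101⟩: (-0.8667 - 0.4989)/(2√2) = -0.4828
|110⟩: (-0.8667 - 0.4989)/(2√2) = -0.4828
|111⟩: (0.8667 - 0.4989)/(2√2) = 0.13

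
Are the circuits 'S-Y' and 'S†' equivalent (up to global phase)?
No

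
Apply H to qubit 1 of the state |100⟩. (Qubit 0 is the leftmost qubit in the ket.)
1/√2|100⟩ + 1/√2|110⟩

H on qubit 1 mixes each pair of kets that differ only in qubit 1: amplitudes (a, b) of (|…0…⟩, |…1…⟩) become ((a + b)/√2, (a − b)/√2). Kets absent from the input have amplitude 0.
(|100⟩, |110⟩): (a, b) = (1, 0) → (1/√2, 1/√2)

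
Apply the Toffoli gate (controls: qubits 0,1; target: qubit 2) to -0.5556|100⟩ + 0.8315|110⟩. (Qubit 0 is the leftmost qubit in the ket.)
-0.5556|100⟩ + 0.8315|111⟩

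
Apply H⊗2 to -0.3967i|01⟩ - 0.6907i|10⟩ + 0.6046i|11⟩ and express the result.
-0.2414i|00⟩ - 0.4493i|01⟩ - 0.1553i|10⟩ + 0.846i|11⟩

H⊗2 gives amp(|y⟩) = (1/2) Σ_x (−1)^(x·y) amp(|x⟩), where x·y is the number of positions in which both x and y have a 1.
|00⟩: (-0.3967i - 0.6907i + 0.6046i)/2 = -0.2414i
|01⟩: (0.3967i - 0.6907i - 0.6046i)/2 = -0.4493i
|10⟩: (-0.3967i + 0.6907i - 0.6046i)/2 = -0.1553i
|11⟩: (0.3967i + 0.6907i + 0.6046i)/2 = 0.846i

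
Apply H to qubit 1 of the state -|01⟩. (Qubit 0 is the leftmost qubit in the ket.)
-1/√2|00⟩ + 1/√2|01⟩

H on qubit 1 mixes each pair of kets that differ only in qubit 1: amplitudes (a, b) of (|…0…⟩, |…1…⟩) become ((a + b)/√2, (a − b)/√2). Kets absent from the input have amplitude 0.
(|00⟩, |01⟩): (a, b) = (0, -1) → (-1/√2, 1/√2)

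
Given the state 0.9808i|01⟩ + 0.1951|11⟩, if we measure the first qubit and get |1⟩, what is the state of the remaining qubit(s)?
|1⟩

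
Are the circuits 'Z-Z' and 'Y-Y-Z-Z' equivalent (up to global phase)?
Yes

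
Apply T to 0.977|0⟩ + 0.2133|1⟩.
0.977|0⟩ + (0.1508 + 0.1508i)|1⟩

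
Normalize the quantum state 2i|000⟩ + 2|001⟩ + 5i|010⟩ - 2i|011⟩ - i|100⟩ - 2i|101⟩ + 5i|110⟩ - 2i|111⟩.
0.2374i|000⟩ + 0.2374|001⟩ + 0.5934i|010⟩ - 0.2374i|011⟩ - 0.1187i|100⟩ - 0.2374i|101⟩ + 0.5934i|110⟩ - 0.2374i|111⟩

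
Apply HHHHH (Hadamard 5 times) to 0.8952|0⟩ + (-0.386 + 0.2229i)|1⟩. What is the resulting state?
(0.3601 + 0.1576i)|0⟩ + (0.9059 - 0.1576i)|1⟩

H² = I, so H^5 = H: a single Hadamard. With (a, b) = (0.8952, (-0.386 + 0.2229i)), H gives ((a + b)/√2, (a − b)/√2) = ((0.3601 + 0.1576i), (0.9059 - 0.1576i)).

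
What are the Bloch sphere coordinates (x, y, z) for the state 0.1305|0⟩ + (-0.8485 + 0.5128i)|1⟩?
(-0.2215, 0.1338, -0.9659)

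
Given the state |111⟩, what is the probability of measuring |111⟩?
1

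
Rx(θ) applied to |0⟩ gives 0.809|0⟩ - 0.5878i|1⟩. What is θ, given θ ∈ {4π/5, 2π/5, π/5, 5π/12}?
2π/5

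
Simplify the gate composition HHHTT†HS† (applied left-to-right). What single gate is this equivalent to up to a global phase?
S†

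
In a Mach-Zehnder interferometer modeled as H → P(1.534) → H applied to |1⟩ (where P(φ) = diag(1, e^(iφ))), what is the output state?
(0.4816 - 0.4997i)|0⟩ + (0.5184 + 0.4997i)|1⟩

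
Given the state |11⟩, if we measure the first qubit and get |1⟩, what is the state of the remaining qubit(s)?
|1⟩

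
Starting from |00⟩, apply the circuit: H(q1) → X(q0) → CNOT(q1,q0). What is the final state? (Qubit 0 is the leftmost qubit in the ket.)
1/√2|01⟩ + 1/√2|10⟩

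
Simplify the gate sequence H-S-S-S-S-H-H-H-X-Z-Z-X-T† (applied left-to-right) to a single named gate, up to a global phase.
T†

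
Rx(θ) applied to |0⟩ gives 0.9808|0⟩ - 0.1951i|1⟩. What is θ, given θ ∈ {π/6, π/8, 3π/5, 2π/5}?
π/8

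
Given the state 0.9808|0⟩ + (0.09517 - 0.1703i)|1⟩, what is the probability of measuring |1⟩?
0.03806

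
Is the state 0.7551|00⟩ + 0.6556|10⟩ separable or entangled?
Separable

Writing the state as a|00⟩ + b|01⟩ + c|10⟩ + d|11⟩, it is a product state iff ad − bc = 0.
Here (a, b, c, d) = (0.7551, 0, 0.6556, 0): ad − bc = (0.7551)(0) − (0)(0.6556) = 0, so the state is separable.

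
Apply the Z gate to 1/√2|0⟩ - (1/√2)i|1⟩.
1/√2|0⟩ + (1/√2)i|1⟩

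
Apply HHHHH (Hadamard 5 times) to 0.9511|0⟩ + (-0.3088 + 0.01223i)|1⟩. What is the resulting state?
(0.4542 + 0.008648i)|0⟩ + (0.8909 - 0.008648i)|1⟩

H² = I, so H^5 = H: a single Hadamard. With (a, b) = (0.9511, (-0.3088 + 0.01223i)), H gives ((a + b)/√2, (a − b)/√2) = ((0.4542 + 0.008648i), (0.8909 - 0.008648i)).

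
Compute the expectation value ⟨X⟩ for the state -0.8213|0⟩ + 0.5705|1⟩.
-0.9371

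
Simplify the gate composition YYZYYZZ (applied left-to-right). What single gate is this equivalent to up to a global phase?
Z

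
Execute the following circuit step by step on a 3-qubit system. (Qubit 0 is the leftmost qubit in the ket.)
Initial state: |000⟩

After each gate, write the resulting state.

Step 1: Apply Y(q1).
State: i|010⟩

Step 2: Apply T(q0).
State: i|010⟩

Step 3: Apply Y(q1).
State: |000⟩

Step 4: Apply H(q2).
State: 1/√2|000⟩ + 1/√2|001⟩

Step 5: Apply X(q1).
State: 1/√2|010⟩ + 1/√2|011⟩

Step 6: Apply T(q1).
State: (1/2 + (1/2)i)|010⟩ + (1/2 + (1/2)i)|011⟩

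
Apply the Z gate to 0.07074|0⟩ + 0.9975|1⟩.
0.07074|0⟩ - 0.9975|1⟩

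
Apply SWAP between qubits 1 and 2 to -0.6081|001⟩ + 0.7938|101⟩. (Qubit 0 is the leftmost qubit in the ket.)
-0.6081|010⟩ + 0.7938|110⟩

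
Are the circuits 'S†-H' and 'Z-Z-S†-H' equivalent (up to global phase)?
Yes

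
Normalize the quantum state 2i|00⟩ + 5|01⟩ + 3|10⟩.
0.3244i|00⟩ + 0.8111|01⟩ + 0.4867|10⟩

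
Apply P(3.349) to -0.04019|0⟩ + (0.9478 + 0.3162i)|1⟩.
-0.04019|0⟩ + (-0.8624 - 0.5046i)|1⟩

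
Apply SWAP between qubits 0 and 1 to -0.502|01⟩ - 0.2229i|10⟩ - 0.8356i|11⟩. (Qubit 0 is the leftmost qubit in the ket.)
-0.2229i|01⟩ - 0.502|10⟩ - 0.8356i|11⟩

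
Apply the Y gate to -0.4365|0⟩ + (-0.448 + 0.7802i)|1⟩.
(0.7802 + 0.448i)|0⟩ - 0.4365i|1⟩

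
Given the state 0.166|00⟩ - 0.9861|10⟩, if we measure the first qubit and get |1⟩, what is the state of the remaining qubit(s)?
-|0⟩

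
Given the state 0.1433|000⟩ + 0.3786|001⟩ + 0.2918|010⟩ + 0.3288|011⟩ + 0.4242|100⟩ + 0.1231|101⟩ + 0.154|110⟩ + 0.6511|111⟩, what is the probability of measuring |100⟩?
0.1799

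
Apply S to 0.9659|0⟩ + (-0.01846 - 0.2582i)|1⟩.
0.9659|0⟩ + (0.2582 - 0.01846i)|1⟩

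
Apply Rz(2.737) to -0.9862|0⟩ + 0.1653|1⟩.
(-0.1981 + 0.9661i)|0⟩ + (0.03321 + 0.1619i)|1⟩

Rz(2.737) = [[e^(−iθ/2), 0], [0, e^(iθ/2)]] with e^(±iθ/2) = cos(θ/2) ± i·sin(θ/2); θ = 2.737, cos(θ/2) ≈ 0.200919, sin(θ/2) ≈ 0.979608.
With a = amp(|0⟩) = -0.9862 and b = amp(|1⟩) = 0.1653:
new amp(|0⟩) = (0.200919 - 0.979608i)·a = (-0.1981 + 0.9661i)
new amp(|1⟩) = (0.200919 + 0.979608i)·b = (0.03321 + 0.1619i)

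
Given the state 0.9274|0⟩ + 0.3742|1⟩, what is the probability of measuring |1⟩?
0.14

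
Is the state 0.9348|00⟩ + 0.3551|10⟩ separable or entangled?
Separable

Writing the state as a|00⟩ + b|01⟩ + c|10⟩ + d|11⟩, it is a product state iff ad − bc = 0.
Here (a, b, c, d) = (0.9348, 0, 0.3551, 0): ad − bc = (0.9348)(0) − (0)(0.3551) = 0, so the state is separable.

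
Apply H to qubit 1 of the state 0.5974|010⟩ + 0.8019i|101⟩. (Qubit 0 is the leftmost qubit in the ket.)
0.4224|000⟩ - 0.4224|010⟩ + 0.567i|101⟩ + 0.567i|111⟩

H on qubit 1 mixes each pair of kets that differ only in qubit 1: amplitudes (a, b) of (|…0…⟩, |…1…⟩) become ((a + b)/√2, (a − b)/√2). Kets absent from the input have amplitude 0.
(|000⟩, |010⟩): (a, b) = (0, 0.5974) → (0.4224, -0.4224)
(|101⟩, |111⟩): (a, b) = (0.8019i, 0) → (0.567i, 0.567i)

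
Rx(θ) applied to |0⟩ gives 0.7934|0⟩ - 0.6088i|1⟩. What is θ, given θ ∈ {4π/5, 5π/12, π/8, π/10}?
5π/12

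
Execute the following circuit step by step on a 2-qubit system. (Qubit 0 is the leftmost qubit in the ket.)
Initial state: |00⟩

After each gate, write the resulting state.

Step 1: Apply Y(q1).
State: i|01⟩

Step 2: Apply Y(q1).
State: |00⟩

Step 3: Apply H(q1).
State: 1/√2|00⟩ + 1/√2|01⟩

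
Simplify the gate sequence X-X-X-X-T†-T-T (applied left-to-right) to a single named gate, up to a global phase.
T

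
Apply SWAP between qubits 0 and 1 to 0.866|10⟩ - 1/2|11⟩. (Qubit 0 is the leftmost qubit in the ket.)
0.866|01⟩ - 1/2|11⟩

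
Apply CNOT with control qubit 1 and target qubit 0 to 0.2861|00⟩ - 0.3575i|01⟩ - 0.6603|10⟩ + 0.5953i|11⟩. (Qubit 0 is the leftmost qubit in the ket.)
0.2861|00⟩ + 0.5953i|01⟩ - 0.6603|10⟩ - 0.3575i|11⟩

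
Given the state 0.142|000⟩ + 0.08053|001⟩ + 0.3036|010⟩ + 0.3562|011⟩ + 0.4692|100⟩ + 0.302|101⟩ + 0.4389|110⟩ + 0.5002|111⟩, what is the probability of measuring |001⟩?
0.006485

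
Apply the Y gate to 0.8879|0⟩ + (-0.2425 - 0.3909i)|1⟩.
(-0.3909 + 0.2425i)|0⟩ + 0.8879i|1⟩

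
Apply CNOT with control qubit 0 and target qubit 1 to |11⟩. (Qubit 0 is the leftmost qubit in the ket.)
|10⟩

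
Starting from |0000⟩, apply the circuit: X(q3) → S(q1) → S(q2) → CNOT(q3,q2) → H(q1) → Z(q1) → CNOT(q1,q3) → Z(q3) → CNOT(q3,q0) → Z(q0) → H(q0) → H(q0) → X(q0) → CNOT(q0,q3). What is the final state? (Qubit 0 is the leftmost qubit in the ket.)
1/√2|0011⟩ - 1/√2|1111⟩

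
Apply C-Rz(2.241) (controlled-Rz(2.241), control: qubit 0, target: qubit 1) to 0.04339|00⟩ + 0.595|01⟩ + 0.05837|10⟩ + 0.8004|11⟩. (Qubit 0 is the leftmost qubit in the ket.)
0.04339|00⟩ + 0.595|01⟩ + (0.0254 - 0.05255i)|10⟩ + (0.3484 + 0.7206i)|11⟩

C-Rz(2.241) leaves the control-|0⟩ kets |00⟩, |01⟩ unchanged and applies Rz(2.241) to qubit 1 on the control-|1⟩ pair (|10⟩, |11⟩).
Rz(2.241) = [[e^(−iθ/2), 0], [0, e^(iθ/2)]] with e^(±iθ/2) = cos(θ/2) ± i·sin(θ/2); θ = 2.241, cos(θ/2) ≈ 0.435232, sin(θ/2) ≈ 0.900318.
With a = amp(|10⟩) = 0.05837 and b = amp(|11⟩) = 0.8004:
new amp(|10⟩) = (0.435232 - 0.900318i)·a = (0.0254 - 0.05255i)
new amp(|11⟩) = (0.435232 + 0.900318i)·b = (0.3484 + 0.7206i)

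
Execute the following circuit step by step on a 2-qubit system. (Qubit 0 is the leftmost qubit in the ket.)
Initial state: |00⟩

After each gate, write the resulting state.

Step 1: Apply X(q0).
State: |10⟩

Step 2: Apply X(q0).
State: |00⟩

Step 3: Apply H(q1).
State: 1/√2|00⟩ + 1/√2|01⟩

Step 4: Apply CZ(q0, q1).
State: 1/√2|00⟩ + 1/√2|01⟩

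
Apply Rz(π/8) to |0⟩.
(0.9808 - 0.1951i)|0⟩

Rz(π/8) = [[e^(−iθ/2), 0], [0, e^(iθ/2)]] with e^(±iθ/2) = cos(θ/2) ± i·sin(θ/2); θ = π/8, cos(θ/2) ≈ 0.980785, sin(θ/2) ≈ 0.19509.
With a = amp(|0⟩) = 1 and b = amp(|1⟩) = 0:
new amp(|0⟩) = (0.980785 - 0.19509i)·a = (0.9808 - 0.1951i)
new amp(|1⟩) = (0.980785 + 0.19509i)·b = 0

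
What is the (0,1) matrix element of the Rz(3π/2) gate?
0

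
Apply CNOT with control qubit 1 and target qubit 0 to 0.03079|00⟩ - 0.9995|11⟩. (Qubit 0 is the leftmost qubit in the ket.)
0.03079|00⟩ - 0.9995|01⟩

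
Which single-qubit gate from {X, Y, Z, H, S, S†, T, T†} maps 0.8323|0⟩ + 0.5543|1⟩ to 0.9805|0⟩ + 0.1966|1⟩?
H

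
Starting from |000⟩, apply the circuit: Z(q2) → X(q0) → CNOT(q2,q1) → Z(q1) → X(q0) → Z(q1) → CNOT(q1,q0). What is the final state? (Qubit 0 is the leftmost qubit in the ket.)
|000⟩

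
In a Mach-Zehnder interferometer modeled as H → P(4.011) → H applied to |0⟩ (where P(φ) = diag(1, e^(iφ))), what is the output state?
(0.1774 - 0.382i)|0⟩ + (0.8226 + 0.382i)|1⟩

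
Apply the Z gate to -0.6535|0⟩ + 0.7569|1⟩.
-0.6535|0⟩ - 0.7569|1⟩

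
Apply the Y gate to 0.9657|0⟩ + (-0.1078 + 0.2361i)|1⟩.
(0.2361 + 0.1078i)|0⟩ + 0.9657i|1⟩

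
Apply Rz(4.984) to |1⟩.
(-0.7963 + 0.6049i)|1⟩

Rz(4.984) = [[e^(−iθ/2), 0], [0, e^(iθ/2)]] with e^(±iθ/2) = cos(θ/2) ± i·sin(θ/2); θ = 4.984, cos(θ/2) ≈ -0.79633, sin(θ/2) ≈ 0.604862.
With a = amp(|0⟩) = 0 and b = amp(|1⟩) = 1:
new amp(|0⟩) = (-0.79633 - 0.604862i)·a = 0
new amp(|1⟩) = (-0.79633 + 0.604862i)·b = (-0.7963 + 0.6049i)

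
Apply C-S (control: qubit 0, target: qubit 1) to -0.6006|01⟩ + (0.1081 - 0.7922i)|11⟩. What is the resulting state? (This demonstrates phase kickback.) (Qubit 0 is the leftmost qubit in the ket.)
-0.6006|01⟩ + (0.7922 + 0.1081i)|11⟩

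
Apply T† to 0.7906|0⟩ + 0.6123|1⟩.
0.7906|0⟩ + (0.433 - 0.433i)|1⟩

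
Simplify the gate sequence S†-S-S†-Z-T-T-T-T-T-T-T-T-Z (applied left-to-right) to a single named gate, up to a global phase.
S†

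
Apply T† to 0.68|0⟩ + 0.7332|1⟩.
0.68|0⟩ + (0.5185 - 0.5185i)|1⟩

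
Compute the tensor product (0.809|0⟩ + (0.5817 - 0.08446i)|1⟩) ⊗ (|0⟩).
0.809|00⟩ + (0.5817 - 0.08446i)|10⟩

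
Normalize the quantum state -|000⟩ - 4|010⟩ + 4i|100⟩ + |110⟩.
-0.1715|000⟩ - 0.686|010⟩ + 0.686i|100⟩ + 0.1715|110⟩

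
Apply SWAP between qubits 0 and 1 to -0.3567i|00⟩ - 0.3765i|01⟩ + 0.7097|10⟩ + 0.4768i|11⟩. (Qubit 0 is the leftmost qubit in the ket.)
-0.3567i|00⟩ + 0.7097|01⟩ - 0.3765i|10⟩ + 0.4768i|11⟩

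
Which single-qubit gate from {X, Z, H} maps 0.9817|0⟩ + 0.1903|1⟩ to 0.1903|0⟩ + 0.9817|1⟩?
X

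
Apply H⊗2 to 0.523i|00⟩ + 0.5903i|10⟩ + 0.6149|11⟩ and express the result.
(0.3075 + 0.5567i)|00⟩ + (-0.3075 + 0.5567i)|01⟩ + (-0.3075 - 0.03365i)|10⟩ + (0.3075 - 0.03365i)|11⟩

H⊗2 gives amp(|y⟩) = (1/2) Σ_x (−1)^(x·y) amp(|x⟩), where x·y is the number of positions in which both x and y have a 1.
|00⟩: (0.523i + 0.5903i + 0.6149)/2 = (0.3075 + 0.5567i)
|01⟩: (0.523i + 0.5903i - 0.6149)/2 = (-0.3075 + 0.5567i)
|10⟩: (0.523i - 0.5903i - 0.6149)/2 = (-0.3075 - 0.03365i)
|11⟩: (0.523i - 0.5903i + 0.6149)/2 = (0.3075 - 0.03365i)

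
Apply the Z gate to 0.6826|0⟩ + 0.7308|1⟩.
0.6826|0⟩ - 0.7308|1⟩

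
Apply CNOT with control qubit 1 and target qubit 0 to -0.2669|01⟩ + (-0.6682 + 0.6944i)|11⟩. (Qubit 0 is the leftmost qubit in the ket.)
(-0.6682 + 0.6944i)|01⟩ - 0.2669|11⟩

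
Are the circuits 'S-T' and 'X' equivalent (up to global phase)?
No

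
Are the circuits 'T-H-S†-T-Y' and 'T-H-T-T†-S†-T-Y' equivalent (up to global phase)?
Yes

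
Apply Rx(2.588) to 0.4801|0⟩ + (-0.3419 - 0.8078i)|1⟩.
(-0.6459 + 0.3289i)|0⟩ + (-0.09343 - 0.6826i)|1⟩

Rx(2.588) = [[cos(θ/2), −i·sin(θ/2)], [−i·sin(θ/2), cos(θ/2)]]; θ = 2.588, cos(θ/2) ≈ 0.273275, sin(θ/2) ≈ 0.961936.
With a = amp(|0⟩) = 0.4801 and b = amp(|1⟩) = (-0.3419 - 0.8078i):
new amp(|0⟩) = (0.273275)·a + (-0.961936i)·b = (-0.6459 + 0.3289i)
new amp(|1⟩) = (-0.961936i)·a + (0.273275)·b = (-0.09343 - 0.6826i)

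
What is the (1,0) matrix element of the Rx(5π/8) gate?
-0.8315i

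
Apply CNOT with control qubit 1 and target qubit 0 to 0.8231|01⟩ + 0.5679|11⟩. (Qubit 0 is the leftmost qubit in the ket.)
0.5679|01⟩ + 0.8231|11⟩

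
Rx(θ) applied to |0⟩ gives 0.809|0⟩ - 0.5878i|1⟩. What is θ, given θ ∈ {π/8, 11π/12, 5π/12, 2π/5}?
2π/5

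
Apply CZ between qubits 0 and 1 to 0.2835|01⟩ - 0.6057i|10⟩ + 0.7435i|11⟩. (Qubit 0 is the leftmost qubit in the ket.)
0.2835|01⟩ - 0.6057i|10⟩ - 0.7435i|11⟩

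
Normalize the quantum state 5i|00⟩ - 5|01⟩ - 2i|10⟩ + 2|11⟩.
0.6565i|00⟩ - 0.6565|01⟩ - 0.2626i|10⟩ + 0.2626|11⟩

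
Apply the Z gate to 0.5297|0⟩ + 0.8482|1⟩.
0.5297|0⟩ - 0.8482|1⟩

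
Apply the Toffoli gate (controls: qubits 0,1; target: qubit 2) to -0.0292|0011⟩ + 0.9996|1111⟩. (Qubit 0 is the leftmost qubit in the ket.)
-0.0292|0011⟩ + 0.9996|1101⟩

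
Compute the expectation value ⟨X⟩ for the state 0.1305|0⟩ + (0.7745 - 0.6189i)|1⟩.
0.2021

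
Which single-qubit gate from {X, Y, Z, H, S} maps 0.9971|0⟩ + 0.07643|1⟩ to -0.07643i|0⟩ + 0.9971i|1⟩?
Y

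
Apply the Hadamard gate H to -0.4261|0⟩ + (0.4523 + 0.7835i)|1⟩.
(0.01853 + 0.554i)|0⟩ + (-0.6211 - 0.554i)|1⟩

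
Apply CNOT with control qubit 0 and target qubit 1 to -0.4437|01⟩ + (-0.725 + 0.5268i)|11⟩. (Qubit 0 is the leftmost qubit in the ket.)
-0.4437|01⟩ + (-0.725 + 0.5268i)|10⟩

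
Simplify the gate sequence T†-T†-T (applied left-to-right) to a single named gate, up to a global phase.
T†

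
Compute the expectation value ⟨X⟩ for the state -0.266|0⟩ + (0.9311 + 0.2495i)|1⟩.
-0.4953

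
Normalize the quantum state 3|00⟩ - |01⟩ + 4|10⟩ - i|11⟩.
1/√3|00⟩ - 0.1925|01⟩ + 0.7698|10⟩ - 0.1925i|11⟩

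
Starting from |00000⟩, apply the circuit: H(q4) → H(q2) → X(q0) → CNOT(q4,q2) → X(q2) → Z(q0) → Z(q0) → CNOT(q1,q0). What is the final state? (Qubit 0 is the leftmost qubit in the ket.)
1/2|10000⟩ + 1/2|10001⟩ + 1/2|10100⟩ + 1/2|10101⟩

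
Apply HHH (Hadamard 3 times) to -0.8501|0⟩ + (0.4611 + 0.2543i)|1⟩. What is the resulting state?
(-0.2751 + 0.1798i)|0⟩ + (-0.9272 - 0.1798i)|1⟩

H² = I, so H^3 = H: a single Hadamard. With (a, b) = (-0.8501, (0.4611 + 0.2543i)), H gives ((a + b)/√2, (a − b)/√2) = ((-0.2751 + 0.1798i), (-0.9272 - 0.1798i)).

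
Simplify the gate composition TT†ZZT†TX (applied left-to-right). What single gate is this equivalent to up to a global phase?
X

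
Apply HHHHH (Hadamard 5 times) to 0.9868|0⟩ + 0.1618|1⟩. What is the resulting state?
0.8122|0⟩ + 0.5834|1⟩

H² = I, so H^5 = H: a single Hadamard. With (a, b) = (0.9868, 0.1618), H gives ((a + b)/√2, (a − b)/√2) = (0.8122, 0.5834).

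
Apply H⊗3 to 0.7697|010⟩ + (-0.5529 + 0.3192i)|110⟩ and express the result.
(0.07665 + 0.1129i)|000⟩ + (0.07665 + 0.1129i)|001⟩ + (-0.07665 - 0.1129i)|010⟩ + (-0.07665 - 0.1129i)|011⟩ + (0.4676 - 0.1129i)|100⟩ + (0.4676 - 0.1129i)|101⟩ + (-0.4676 + 0.1129i)|110⟩ + (-0.4676 + 0.1129i)|111⟩

H⊗3 gives amp(|y⟩) = (1/2√2) Σ_x (−1)^(x·y) amp(|x⟩), where x·y is the number of positions in which both x and y have a 1.
|000⟩: (0.7697 + (-0.5529 + 0.3192i))/(2√2) = (0.07665 + 0.1129i)
|001⟩: (0.7697 + (-0.5529 + 0.3192i))/(2√2) = (0.07665 + 0.1129i)
|010⟩: (-0.7697 - (-0.5529 + 0.3192i))/(2√2) = (-0.07665 - 0.1129i)
|011⟩: (-0.7697 - (-0.5529 + 0.3192i))/(2√2) = (-0.07665 - 0.1129i)
|100⟩: (0.7697 - (-0.5529 + 0.3192i))/(2√2) = (0.4676 - 0.1129i)
|101⟩: (0.7697 - (-0.5529 + 0.3192i))/(2√2) = (0.4676 - 0.1129i)
|110⟩: (-0.7697 + (-0.5529 + 0.3192i))/(2√2) = (-0.4676 + 0.1129i)
|111⟩: (-0.7697 + (-0.5529 + 0.3192i))/(2√2) = (-0.4676 + 0.1129i)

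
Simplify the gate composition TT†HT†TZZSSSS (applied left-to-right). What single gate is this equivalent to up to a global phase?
H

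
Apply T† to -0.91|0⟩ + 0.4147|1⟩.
-0.91|0⟩ + (0.2932 - 0.2932i)|1⟩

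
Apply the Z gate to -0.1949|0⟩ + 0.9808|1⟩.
-0.1949|0⟩ - 0.9808|1⟩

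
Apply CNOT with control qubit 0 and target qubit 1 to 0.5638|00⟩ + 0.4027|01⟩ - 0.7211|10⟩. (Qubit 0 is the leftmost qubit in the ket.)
0.5638|00⟩ + 0.4027|01⟩ - 0.7211|11⟩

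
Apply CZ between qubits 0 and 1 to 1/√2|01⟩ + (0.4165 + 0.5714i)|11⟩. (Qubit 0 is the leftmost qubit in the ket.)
1/√2|01⟩ + (-0.4165 - 0.5714i)|11⟩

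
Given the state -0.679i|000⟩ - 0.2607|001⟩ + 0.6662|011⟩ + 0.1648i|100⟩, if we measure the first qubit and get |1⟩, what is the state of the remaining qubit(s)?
i|00⟩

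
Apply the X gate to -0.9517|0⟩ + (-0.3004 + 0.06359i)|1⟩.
(-0.3004 + 0.06359i)|0⟩ - 0.9517|1⟩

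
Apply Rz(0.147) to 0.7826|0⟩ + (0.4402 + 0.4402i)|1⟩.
(0.7805 - 0.05747i)|0⟩ + (0.4067 + 0.4713i)|1⟩

Rz(0.147) = [[e^(−iθ/2), 0], [0, e^(iθ/2)]] with e^(±iθ/2) = cos(θ/2) ± i·sin(θ/2); θ = 0.147, cos(θ/2) ≈ 0.9973, sin(θ/2) ≈ 0.0734338.
With a = amp(|0⟩) = 0.7826 and b = amp(|1⟩) = (0.4402 + 0.4402i):
new amp(|0⟩) = (0.9973 - 0.0734338i)·a = (0.7805 - 0.05747i)
new amp(|1⟩) = (0.9973 + 0.0734338i)·b = (0.4067 + 0.4713i)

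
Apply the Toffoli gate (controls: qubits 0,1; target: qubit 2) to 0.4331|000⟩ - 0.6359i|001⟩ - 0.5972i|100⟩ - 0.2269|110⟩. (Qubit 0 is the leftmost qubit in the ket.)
0.4331|000⟩ - 0.6359i|001⟩ - 0.5972i|100⟩ - 0.2269|111⟩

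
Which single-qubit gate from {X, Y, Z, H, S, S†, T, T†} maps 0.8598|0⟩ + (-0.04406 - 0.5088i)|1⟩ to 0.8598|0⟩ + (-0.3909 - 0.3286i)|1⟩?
T†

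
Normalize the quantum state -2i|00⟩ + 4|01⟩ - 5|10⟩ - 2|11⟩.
-0.2857i|00⟩ + 0.5714|01⟩ - 0.7143|10⟩ - 0.2857|11⟩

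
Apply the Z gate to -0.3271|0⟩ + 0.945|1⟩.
-0.3271|0⟩ - 0.945|1⟩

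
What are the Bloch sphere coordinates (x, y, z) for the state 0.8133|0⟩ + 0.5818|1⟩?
(0.9464, 0, 0.323)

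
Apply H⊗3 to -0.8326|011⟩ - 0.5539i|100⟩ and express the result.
(-0.2944 - 0.1958i)|000⟩ + (0.2944 - 0.1958i)|001⟩ + (0.2944 - 0.1958i)|010⟩ + (-0.2944 - 0.1958i)|011⟩ + (-0.2944 + 0.1958i)|100⟩ + (0.2944 + 0.1958i)|101⟩ + (0.2944 + 0.1958i)|110⟩ + (-0.2944 + 0.1958i)|111⟩

H⊗3 gives amp(|y⟩) = (1/2√2) Σ_x (−1)^(x·y) amp(|x⟩), where x·y is the number of positions in which both x and y have a 1.
|000⟩: (-0.8326 - 0.5539i)/(2√2) = (-0.2944 - 0.1958i)
|001⟩: (0.8326 - 0.5539i)/(2√2) = (0.2944 - 0.1958i)
|010⟩: (0.8326 - 0.5539i)/(2√2) = (0.2944 - 0.1958i)
|011⟩: (-0.8326 - 0.5539i)/(2√2) = (-0.2944 - 0.1958i)
|100⟩: (-0.8326 + 0.5539i)/(2√2) = (-0.2944 + 0.1958i)
|101⟩: (0.8326 + 0.5539i)/(2√2) = (0.2944 + 0.1958i)
|110⟩: (0.8326 + 0.5539i)/(2√2) = (0.2944 + 0.1958i)
|111⟩: (-0.8326 + 0.5539i)/(2√2) = (-0.2944 + 0.1958i)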